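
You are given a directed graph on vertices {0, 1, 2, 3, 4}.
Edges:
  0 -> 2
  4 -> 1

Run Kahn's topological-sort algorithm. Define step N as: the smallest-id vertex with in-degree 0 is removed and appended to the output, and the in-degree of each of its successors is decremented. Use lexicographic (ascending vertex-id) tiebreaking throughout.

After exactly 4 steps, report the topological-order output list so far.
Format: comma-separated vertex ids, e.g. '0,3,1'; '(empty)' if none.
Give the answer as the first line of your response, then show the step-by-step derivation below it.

0,2,3,4

step 1: output 0; order=[0]; indeg=(0,1,0,0,0)
step 2: output 2; order=[0,2]; indeg=(0,1,0,0,0)
step 3: output 3; order=[0,2,3]; indeg=(0,1,0,0,0)
step 4: output 4; order=[0,2,3,4]; indeg=(0,0,0,0,0)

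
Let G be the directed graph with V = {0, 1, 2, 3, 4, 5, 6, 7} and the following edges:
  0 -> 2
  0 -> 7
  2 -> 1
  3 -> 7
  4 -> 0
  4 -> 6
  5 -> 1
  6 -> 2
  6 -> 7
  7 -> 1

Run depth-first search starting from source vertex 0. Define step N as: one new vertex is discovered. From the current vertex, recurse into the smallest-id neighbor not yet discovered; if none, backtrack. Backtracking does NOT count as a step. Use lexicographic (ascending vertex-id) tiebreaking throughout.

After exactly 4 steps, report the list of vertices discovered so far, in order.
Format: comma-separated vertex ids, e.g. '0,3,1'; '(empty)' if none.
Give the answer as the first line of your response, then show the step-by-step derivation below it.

0,2,1,7

step 1: discover 0; path=0; order=0
step 2: discover 2; path=0>2; order=0,2
step 3: discover 1; path=0>2>1; order=0,2,1
step 4: discover 7; path=0>7; order=0,2,1,7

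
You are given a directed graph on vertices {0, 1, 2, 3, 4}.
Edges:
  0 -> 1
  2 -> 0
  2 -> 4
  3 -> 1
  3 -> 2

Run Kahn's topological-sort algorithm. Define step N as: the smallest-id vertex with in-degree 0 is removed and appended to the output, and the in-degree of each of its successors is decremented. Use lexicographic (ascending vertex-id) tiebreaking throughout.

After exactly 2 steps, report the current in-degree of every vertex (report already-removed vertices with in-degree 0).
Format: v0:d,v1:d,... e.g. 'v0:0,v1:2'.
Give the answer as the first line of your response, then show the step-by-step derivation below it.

v0:0,v1:1,v2:0,v3:0,v4:0

step 1: output 3; order=[3]; indeg=(1,1,0,0,1)
step 2: output 2; order=[3,2]; indeg=(0,1,0,0,0)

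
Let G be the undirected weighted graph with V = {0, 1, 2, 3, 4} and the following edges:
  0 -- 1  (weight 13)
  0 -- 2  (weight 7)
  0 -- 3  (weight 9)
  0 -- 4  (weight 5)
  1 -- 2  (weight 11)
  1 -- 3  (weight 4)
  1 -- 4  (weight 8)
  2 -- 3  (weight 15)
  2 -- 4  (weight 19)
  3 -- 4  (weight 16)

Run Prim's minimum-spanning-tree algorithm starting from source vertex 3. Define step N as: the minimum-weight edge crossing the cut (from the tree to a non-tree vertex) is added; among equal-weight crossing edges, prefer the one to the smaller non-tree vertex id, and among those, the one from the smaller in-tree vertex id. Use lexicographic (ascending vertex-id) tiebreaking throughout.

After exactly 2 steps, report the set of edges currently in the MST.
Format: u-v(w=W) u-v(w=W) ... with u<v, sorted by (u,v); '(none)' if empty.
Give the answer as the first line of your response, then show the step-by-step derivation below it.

1-3(w=4) 1-4(w=8)

step 1: add edge 1-3 (w=4); MST = {1-3(w=4)}
step 2: add edge 1-4 (w=8); MST = {1-3(w=4) 1-4(w=8)}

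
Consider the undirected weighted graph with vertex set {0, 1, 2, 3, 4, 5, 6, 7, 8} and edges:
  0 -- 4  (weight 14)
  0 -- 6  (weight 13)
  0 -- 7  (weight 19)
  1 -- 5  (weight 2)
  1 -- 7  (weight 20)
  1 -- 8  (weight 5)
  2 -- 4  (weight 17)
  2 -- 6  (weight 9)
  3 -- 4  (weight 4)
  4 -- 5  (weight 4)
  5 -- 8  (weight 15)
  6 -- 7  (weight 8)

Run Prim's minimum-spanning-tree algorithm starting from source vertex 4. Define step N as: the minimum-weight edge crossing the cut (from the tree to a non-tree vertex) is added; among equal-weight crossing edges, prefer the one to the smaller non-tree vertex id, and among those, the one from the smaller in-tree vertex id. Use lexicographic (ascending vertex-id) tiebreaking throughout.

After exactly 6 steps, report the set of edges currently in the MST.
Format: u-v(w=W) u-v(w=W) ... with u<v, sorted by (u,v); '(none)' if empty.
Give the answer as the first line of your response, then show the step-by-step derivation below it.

0-4(w=14) 0-6(w=13) 1-5(w=2) 1-8(w=5) 3-4(w=4) 4-5(w=4)

step 1: add edge 3-4 (w=4); MST = {3-4(w=4)}
step 2: add edge 4-5 (w=4); MST = {3-4(w=4) 4-5(w=4)}
step 3: add edge 1-5 (w=2); MST = {1-5(w=2) 3-4(w=4) 4-5(w=4)}
step 4: add edge 1-8 (w=5); MST = {1-5(w=2) 1-8(w=5) 3-4(w=4) 4-5(w=4)}
step 5: add edge 0-4 (w=14); MST = {0-4(w=14) 1-5(w=2) 1-8(w=5) 3-4(w=4) 4-5(w=4)}
step 6: add edge 0-6 (w=13); MST = {0-4(w=14) 0-6(w=13) 1-5(w=2) 1-8(w=5) 3-4(w=4) 4-5(w=4)}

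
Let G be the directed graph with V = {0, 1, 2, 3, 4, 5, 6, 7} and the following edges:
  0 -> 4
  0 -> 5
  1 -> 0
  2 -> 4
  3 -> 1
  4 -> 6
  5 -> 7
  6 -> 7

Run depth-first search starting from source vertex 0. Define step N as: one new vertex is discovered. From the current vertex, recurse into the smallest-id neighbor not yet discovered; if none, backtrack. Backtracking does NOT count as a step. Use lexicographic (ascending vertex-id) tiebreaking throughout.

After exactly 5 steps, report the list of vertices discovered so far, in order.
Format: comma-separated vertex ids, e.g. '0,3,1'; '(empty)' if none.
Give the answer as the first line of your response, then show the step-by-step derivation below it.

0,4,6,7,5

step 1: discover 0; path=0; order=0
step 2: discover 4; path=0>4; order=0,4
step 3: discover 6; path=0>4>6; order=0,4,6
step 4: discover 7; path=0>4>6>7; order=0,4,6,7
step 5: discover 5; path=0>5; order=0,4,6,7,5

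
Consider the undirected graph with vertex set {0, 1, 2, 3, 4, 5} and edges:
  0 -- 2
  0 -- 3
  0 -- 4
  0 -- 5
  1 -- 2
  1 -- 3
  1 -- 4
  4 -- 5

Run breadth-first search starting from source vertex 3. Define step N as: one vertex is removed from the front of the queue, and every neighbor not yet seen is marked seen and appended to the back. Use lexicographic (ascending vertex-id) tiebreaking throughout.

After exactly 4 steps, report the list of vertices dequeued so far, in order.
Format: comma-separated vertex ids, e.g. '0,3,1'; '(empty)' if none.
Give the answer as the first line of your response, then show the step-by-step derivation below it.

3,0,1,2

step 1: dequeue 3; queue=[0,1]; order=3
step 2: dequeue 0; queue=[1,2,4,5]; order=3,0
step 3: dequeue 1; queue=[2,4,5]; order=3,0,1
step 4: dequeue 2; queue=[4,5]; order=3,0,1,2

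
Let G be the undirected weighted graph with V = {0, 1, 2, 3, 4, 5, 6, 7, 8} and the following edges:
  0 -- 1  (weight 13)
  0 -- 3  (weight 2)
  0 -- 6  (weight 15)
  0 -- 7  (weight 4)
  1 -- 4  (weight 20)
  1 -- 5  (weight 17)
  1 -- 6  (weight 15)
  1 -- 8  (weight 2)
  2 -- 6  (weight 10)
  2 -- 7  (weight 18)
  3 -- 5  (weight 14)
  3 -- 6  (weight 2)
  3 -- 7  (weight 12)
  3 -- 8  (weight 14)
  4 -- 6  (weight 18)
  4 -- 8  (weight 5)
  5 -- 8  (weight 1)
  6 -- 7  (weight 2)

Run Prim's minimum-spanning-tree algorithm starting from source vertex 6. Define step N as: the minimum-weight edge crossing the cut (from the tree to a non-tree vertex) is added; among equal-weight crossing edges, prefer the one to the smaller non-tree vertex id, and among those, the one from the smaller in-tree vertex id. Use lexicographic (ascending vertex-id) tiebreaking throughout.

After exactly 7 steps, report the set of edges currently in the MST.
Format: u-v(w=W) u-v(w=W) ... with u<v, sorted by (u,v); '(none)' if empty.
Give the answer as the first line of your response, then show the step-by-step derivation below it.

0-1(w=13) 0-3(w=2) 1-8(w=2) 2-6(w=10) 3-6(w=2) 5-8(w=1) 6-7(w=2)

step 1: add edge 3-6 (w=2); MST = {3-6(w=2)}
step 2: add edge 0-3 (w=2); MST = {0-3(w=2) 3-6(w=2)}
step 3: add edge 6-7 (w=2); MST = {0-3(w=2) 3-6(w=2) 6-7(w=2)}
step 4: add edge 2-6 (w=10); MST = {0-3(w=2) 2-6(w=10) 3-6(w=2) 6-7(w=2)}
step 5: add edge 0-1 (w=13); MST = {0-1(w=13) 0-3(w=2) 2-6(w=10) 3-6(w=2) 6-7(w=2)}
step 6: add edge 1-8 (w=2); MST = {0-1(w=13) 0-3(w=2) 1-8(w=2) 2-6(w=10) 3-6(w=2) 6-7(w=2)}
step 7: add edge 5-8 (w=1); MST = {0-1(w=13) 0-3(w=2) 1-8(w=2) 2-6(w=10) 3-6(w=2) 5-8(w=1) 6-7(w=2)}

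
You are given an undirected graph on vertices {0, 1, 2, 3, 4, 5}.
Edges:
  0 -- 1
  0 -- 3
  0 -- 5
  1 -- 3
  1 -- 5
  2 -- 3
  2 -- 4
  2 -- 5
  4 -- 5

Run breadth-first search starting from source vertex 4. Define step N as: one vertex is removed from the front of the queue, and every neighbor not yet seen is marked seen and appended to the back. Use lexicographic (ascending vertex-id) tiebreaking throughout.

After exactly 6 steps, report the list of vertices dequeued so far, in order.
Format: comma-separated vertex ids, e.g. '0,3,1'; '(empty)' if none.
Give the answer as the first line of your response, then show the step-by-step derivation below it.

4,2,5,3,0,1

step 1: dequeue 4; queue=[2,5]; order=4
step 2: dequeue 2; queue=[5,3]; order=4,2
step 3: dequeue 5; queue=[3,0,1]; order=4,2,5
step 4: dequeue 3; queue=[0,1]; order=4,2,5,3
step 5: dequeue 0; queue=[1]; order=4,2,5,3,0
step 6: dequeue 1; queue=[(empty)]; order=4,2,5,3,0,1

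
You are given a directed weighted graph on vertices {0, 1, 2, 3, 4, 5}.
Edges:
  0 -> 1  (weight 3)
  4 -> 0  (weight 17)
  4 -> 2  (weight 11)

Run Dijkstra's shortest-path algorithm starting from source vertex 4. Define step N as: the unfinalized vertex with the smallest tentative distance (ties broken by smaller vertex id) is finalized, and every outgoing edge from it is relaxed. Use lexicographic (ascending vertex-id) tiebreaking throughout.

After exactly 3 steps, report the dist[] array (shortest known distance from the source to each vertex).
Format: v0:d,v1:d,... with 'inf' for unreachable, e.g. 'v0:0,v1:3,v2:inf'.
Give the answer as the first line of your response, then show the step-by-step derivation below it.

v0:17,v1:20,v2:11,v3:inf,v4:0,v5:inf

step 1: dist = v0:17,v1:inf,v2:11,v3:inf,v4:0,v5:inf
step 2: dist = v0:17,v1:inf,v2:11,v3:inf,v4:0,v5:inf
step 3: dist = v0:17,v1:20,v2:11,v3:inf,v4:0,v5:inf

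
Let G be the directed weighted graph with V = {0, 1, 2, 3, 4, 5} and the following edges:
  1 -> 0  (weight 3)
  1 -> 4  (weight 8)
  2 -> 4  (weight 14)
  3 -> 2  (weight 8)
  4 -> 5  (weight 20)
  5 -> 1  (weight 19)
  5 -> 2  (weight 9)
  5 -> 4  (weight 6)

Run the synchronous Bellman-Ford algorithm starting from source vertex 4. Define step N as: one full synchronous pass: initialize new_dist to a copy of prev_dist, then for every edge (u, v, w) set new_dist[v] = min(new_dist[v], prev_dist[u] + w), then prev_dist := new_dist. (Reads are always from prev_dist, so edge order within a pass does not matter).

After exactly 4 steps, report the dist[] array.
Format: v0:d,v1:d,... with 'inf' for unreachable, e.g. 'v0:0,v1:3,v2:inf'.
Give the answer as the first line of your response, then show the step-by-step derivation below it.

v0:42,v1:39,v2:29,v3:inf,v4:0,v5:20

step 1: dist = v0:inf,v1:inf,v2:inf,v3:inf,v4:0,v5:20
step 2: dist = v0:inf,v1:39,v2:29,v3:inf,v4:0,v5:20
step 3: dist = v0:42,v1:39,v2:29,v3:inf,v4:0,v5:20
step 4: dist = v0:42,v1:39,v2:29,v3:inf,v4:0,v5:20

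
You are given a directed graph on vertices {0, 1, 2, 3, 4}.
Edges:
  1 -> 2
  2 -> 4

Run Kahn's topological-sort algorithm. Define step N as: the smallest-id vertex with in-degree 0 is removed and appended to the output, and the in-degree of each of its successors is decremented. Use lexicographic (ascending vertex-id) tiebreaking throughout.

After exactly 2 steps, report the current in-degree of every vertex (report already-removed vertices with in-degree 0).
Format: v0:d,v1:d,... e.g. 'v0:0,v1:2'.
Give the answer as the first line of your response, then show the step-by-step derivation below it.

v0:0,v1:0,v2:0,v3:0,v4:1

step 1: output 0; order=[0]; indeg=(0,0,1,0,1)
step 2: output 1; order=[0,1]; indeg=(0,0,0,0,1)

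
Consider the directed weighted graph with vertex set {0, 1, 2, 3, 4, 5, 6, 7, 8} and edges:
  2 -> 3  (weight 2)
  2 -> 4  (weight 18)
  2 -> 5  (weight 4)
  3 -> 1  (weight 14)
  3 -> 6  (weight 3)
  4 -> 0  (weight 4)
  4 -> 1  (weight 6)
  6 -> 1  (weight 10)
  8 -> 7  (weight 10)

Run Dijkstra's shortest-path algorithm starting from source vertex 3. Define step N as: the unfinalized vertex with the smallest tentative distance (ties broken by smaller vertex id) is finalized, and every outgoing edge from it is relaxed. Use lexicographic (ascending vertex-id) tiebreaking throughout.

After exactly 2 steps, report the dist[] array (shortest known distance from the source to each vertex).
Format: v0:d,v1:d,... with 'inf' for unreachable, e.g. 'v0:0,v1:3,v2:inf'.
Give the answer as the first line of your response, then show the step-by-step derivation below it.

v0:inf,v1:13,v2:inf,v3:0,v4:inf,v5:inf,v6:3,v7:inf,v8:inf

step 1: dist = v0:inf,v1:14,v2:inf,v3:0,v4:inf,v5:inf,v6:3,v7:inf,v8:inf
step 2: dist = v0:inf,v1:13,v2:inf,v3:0,v4:inf,v5:inf,v6:3,v7:inf,v8:inf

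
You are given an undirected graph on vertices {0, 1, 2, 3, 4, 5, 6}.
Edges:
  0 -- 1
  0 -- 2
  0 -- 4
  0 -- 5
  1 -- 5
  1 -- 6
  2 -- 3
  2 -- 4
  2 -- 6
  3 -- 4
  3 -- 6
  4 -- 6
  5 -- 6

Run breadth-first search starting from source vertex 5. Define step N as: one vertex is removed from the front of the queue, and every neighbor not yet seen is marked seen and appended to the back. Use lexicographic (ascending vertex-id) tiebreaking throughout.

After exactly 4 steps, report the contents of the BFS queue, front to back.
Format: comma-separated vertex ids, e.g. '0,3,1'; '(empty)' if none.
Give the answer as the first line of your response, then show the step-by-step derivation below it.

2,4,3

step 1: dequeue 5; queue=[0,1,6]; order=5
step 2: dequeue 0; queue=[1,6,2,4]; order=5,0
step 3: dequeue 1; queue=[6,2,4]; order=5,0,1
step 4: dequeue 6; queue=[2,4,3]; order=5,0,1,6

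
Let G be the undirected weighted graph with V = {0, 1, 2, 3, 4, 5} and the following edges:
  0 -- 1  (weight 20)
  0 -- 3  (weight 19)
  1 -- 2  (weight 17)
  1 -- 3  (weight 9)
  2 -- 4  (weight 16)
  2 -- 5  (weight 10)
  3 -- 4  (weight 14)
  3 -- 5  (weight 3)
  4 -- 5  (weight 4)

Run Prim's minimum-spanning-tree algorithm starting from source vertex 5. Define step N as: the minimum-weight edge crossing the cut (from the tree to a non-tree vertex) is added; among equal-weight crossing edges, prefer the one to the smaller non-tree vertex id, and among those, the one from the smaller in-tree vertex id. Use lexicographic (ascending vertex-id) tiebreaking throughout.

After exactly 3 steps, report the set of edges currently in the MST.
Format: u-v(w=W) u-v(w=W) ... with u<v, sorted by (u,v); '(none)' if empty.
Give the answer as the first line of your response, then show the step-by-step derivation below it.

1-3(w=9) 3-5(w=3) 4-5(w=4)

step 1: add edge 3-5 (w=3); MST = {3-5(w=3)}
step 2: add edge 4-5 (w=4); MST = {3-5(w=3) 4-5(w=4)}
step 3: add edge 1-3 (w=9); MST = {1-3(w=9) 3-5(w=3) 4-5(w=4)}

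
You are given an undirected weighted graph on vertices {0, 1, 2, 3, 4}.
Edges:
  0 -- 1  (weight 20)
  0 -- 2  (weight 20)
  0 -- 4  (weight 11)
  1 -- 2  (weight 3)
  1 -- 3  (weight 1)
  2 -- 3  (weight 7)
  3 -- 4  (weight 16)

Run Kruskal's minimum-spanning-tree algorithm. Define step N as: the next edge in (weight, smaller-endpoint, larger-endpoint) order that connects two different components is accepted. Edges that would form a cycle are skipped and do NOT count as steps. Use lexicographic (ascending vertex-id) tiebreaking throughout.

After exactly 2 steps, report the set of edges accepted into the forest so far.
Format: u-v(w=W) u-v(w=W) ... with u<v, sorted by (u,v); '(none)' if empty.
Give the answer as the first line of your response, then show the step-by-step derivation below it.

1-2(w=3) 1-3(w=1)

step 1: add edge 1-3 (w=1); MST = {1-3(w=1)}
step 2: add edge 1-2 (w=3); MST = {1-2(w=3) 1-3(w=1)}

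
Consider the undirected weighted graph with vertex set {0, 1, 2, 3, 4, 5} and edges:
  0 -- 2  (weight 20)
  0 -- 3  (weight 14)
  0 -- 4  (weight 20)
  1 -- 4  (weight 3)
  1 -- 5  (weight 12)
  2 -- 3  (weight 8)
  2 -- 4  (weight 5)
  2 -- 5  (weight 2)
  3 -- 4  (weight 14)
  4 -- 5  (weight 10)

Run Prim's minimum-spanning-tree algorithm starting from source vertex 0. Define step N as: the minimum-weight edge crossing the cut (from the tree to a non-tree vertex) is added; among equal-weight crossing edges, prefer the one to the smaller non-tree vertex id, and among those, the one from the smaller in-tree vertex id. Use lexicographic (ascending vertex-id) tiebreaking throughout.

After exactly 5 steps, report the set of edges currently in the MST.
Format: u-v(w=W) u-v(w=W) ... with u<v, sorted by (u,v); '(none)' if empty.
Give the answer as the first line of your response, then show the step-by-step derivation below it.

0-3(w=14) 1-4(w=3) 2-3(w=8) 2-4(w=5) 2-5(w=2)

step 1: add edge 0-3 (w=14); MST = {0-3(w=14)}
step 2: add edge 2-3 (w=8); MST = {0-3(w=14) 2-3(w=8)}
step 3: add edge 2-5 (w=2); MST = {0-3(w=14) 2-3(w=8) 2-5(w=2)}
step 4: add edge 2-4 (w=5); MST = {0-3(w=14) 2-3(w=8) 2-4(w=5) 2-5(w=2)}
step 5: add edge 1-4 (w=3); MST = {0-3(w=14) 1-4(w=3) 2-3(w=8) 2-4(w=5) 2-5(w=2)}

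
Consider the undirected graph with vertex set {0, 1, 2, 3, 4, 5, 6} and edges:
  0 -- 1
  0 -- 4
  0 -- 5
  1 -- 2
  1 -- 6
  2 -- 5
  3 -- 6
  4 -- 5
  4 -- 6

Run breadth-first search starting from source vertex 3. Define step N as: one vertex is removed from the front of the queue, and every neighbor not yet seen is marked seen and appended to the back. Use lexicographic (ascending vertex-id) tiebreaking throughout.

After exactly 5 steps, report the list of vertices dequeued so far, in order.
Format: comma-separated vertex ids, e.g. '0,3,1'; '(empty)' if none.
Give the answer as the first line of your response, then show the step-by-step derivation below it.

3,6,1,4,0

step 1: dequeue 3; queue=[6]; order=3
step 2: dequeue 6; queue=[1,4]; order=3,6
step 3: dequeue 1; queue=[4,0,2]; order=3,6,1
step 4: dequeue 4; queue=[0,2,5]; order=3,6,1,4
step 5: dequeue 0; queue=[2,5]; order=3,6,1,4,0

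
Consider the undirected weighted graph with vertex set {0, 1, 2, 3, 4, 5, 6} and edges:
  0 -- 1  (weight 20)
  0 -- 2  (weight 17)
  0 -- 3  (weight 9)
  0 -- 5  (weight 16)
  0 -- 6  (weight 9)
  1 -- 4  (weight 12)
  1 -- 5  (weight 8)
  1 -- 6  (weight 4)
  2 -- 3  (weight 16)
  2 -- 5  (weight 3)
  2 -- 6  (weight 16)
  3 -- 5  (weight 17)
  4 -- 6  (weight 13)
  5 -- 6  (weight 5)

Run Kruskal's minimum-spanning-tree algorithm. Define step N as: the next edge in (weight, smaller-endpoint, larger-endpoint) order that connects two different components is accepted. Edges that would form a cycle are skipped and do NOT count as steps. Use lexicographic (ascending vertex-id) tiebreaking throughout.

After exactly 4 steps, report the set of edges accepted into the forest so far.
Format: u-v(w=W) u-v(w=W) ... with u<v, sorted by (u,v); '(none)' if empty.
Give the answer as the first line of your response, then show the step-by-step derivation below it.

0-3(w=9) 1-6(w=4) 2-5(w=3) 5-6(w=5)

step 1: add edge 2-5 (w=3); MST = {2-5(w=3)}
step 2: add edge 1-6 (w=4); MST = {1-6(w=4) 2-5(w=3)}
step 3: add edge 5-6 (w=5); MST = {1-6(w=4) 2-5(w=3) 5-6(w=5)}
step 4: add edge 0-3 (w=9); MST = {0-3(w=9) 1-6(w=4) 2-5(w=3) 5-6(w=5)}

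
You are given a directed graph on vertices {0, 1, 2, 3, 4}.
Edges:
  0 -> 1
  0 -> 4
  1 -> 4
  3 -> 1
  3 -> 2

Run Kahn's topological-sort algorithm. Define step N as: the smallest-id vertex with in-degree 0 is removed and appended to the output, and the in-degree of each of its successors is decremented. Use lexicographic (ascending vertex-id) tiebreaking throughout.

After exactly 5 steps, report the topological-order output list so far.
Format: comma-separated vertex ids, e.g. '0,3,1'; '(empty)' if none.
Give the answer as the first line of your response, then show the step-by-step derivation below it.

0,3,1,2,4

step 1: output 0; order=[0]; indeg=(0,1,1,0,1)
step 2: output 3; order=[0,3]; indeg=(0,0,0,0,1)
step 3: output 1; order=[0,3,1]; indeg=(0,0,0,0,0)
step 4: output 2; order=[0,3,1,2]; indeg=(0,0,0,0,0)
step 5: output 4; order=[0,3,1,2,4]; indeg=(0,0,0,0,0)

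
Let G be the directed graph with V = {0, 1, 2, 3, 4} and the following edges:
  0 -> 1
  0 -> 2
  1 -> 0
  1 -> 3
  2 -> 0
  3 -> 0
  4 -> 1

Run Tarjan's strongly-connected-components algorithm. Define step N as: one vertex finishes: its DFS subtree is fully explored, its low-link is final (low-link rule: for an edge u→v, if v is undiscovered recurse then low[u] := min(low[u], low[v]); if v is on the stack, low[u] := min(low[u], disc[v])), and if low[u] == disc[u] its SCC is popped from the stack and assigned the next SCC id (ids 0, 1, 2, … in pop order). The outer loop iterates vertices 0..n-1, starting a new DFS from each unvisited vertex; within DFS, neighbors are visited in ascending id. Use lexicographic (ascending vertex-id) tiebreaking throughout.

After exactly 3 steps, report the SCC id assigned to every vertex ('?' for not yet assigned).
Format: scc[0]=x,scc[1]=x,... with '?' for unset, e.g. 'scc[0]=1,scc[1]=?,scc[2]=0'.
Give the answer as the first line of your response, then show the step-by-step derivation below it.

scc[0]=?,scc[1]=?,scc[2]=?,scc[3]=?,scc[4]=?

step 1: low=(low[0]=0,low[1]=0,low[2]=?,low[3]=0,low[4]=?); scc=(scc[0]=?,scc[1]=?,scc[2]=?,scc[3]=?,scc[4]=?)
step 2: low=(low[0]=0,low[1]=0,low[2]=?,low[3]=0,low[4]=?); scc=(scc[0]=?,scc[1]=?,scc[2]=?,scc[3]=?,scc[4]=?)
step 3: low=(low[0]=0,low[1]=0,low[2]=0,low[3]=0,low[4]=?); scc=(scc[0]=?,scc[1]=?,scc[2]=?,scc[3]=?,scc[4]=?)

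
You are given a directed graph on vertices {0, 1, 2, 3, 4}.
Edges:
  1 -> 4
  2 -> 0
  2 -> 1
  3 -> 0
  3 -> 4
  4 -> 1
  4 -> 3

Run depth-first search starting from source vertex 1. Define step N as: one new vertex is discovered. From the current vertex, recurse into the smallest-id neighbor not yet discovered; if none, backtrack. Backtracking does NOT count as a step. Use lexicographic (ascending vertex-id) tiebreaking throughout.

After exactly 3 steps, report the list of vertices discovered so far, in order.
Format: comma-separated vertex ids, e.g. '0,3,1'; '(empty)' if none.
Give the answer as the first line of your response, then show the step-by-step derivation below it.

1,4,3

step 1: discover 1; path=1; order=1
step 2: discover 4; path=1>4; order=1,4
step 3: discover 3; path=1>4>3; order=1,4,3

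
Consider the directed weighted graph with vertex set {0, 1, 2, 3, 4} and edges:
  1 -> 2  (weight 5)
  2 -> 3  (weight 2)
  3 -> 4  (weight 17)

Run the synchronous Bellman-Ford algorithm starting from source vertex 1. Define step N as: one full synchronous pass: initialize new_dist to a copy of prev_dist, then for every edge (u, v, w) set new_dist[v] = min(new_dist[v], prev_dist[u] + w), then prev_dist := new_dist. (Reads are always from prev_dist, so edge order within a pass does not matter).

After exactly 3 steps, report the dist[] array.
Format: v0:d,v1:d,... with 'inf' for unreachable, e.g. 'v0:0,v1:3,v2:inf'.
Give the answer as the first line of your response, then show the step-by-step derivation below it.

v0:inf,v1:0,v2:5,v3:7,v4:24

step 1: dist = v0:inf,v1:0,v2:5,v3:inf,v4:inf
step 2: dist = v0:inf,v1:0,v2:5,v3:7,v4:inf
step 3: dist = v0:inf,v1:0,v2:5,v3:7,v4:24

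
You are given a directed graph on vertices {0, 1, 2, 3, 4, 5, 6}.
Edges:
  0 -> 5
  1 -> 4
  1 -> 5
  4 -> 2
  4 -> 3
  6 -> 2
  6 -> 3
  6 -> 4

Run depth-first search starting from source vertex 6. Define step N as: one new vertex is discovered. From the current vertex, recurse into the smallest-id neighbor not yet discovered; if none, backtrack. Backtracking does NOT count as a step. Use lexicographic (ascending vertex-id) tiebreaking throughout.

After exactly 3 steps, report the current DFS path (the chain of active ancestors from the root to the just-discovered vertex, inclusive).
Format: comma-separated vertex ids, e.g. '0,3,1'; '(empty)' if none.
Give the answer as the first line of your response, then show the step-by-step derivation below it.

6,3

step 1: discover 6; path=6; order=6
step 2: discover 2; path=6>2; order=6,2
step 3: discover 3; path=6>3; order=6,2,3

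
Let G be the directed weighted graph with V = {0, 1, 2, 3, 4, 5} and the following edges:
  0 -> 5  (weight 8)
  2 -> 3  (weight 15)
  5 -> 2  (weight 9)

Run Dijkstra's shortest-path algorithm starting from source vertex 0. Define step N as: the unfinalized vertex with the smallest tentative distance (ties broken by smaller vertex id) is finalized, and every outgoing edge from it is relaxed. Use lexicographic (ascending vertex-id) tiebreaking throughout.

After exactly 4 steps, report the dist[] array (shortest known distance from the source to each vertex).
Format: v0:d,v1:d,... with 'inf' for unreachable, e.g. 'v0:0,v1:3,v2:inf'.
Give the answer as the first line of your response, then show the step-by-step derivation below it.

v0:0,v1:inf,v2:17,v3:32,v4:inf,v5:8

step 1: dist = v0:0,v1:inf,v2:inf,v3:inf,v4:inf,v5:8
step 2: dist = v0:0,v1:inf,v2:17,v3:inf,v4:inf,v5:8
step 3: dist = v0:0,v1:inf,v2:17,v3:32,v4:inf,v5:8
step 4: dist = v0:0,v1:inf,v2:17,v3:32,v4:inf,v5:8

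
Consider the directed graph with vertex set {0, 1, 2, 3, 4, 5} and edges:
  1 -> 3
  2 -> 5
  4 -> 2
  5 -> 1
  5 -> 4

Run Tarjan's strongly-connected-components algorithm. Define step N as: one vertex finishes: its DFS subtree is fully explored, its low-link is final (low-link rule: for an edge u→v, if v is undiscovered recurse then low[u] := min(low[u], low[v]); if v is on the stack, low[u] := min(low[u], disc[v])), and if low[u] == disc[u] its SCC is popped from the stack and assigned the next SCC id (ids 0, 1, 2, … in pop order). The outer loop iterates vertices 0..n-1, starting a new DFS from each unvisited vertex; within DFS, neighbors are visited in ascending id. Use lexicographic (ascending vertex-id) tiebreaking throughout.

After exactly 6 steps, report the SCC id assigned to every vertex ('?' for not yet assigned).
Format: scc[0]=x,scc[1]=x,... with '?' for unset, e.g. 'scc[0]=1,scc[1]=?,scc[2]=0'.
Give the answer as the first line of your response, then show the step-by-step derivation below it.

scc[0]=0,scc[1]=2,scc[2]=3,scc[3]=1,scc[4]=3,scc[5]=3

step 1: low=(low[0]=0,low[1]=?,low[2]=?,low[3]=?,low[4]=?,low[5]=?); scc=(scc[0]=0,scc[1]=?,scc[2]=?,scc[3]=?,scc[4]=?,scc[5]=?)
step 2: low=(low[0]=0,low[1]=1,low[2]=?,low[3]=2,low[4]=?,low[5]=?); scc=(scc[0]=0,scc[1]=?,scc[2]=?,scc[3]=1,scc[4]=?,scc[5]=?)
step 3: low=(low[0]=0,low[1]=1,low[2]=?,low[3]=2,low[4]=?,low[5]=?); scc=(scc[0]=0,scc[1]=2,scc[2]=?,scc[3]=1,scc[4]=?,scc[5]=?)
step 4: low=(low[0]=0,low[1]=1,low[2]=3,low[3]=2,low[4]=3,low[5]=4); scc=(scc[0]=0,scc[1]=2,scc[2]=?,scc[3]=1,scc[4]=?,scc[5]=?)
step 5: low=(low[0]=0,low[1]=1,low[2]=3,low[3]=2,low[4]=3,low[5]=3); scc=(scc[0]=0,scc[1]=2,scc[2]=?,scc[3]=1,scc[4]=?,scc[5]=?)
step 6: low=(low[0]=0,low[1]=1,low[2]=3,low[3]=2,low[4]=3,low[5]=3); scc=(scc[0]=0,scc[1]=2,scc[2]=3,scc[3]=1,scc[4]=3,scc[5]=3)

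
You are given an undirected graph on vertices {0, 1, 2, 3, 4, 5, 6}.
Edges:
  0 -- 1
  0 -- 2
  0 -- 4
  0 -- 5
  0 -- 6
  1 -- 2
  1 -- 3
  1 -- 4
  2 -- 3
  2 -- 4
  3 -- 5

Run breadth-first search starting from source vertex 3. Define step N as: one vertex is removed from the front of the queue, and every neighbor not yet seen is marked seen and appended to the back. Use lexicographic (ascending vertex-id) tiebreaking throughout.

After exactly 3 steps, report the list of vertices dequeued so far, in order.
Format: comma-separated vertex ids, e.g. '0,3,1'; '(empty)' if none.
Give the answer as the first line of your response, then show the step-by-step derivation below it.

3,1,2

step 1: dequeue 3; queue=[1,2,5]; order=3
step 2: dequeue 1; queue=[2,5,0,4]; order=3,1
step 3: dequeue 2; queue=[5,0,4]; order=3,1,2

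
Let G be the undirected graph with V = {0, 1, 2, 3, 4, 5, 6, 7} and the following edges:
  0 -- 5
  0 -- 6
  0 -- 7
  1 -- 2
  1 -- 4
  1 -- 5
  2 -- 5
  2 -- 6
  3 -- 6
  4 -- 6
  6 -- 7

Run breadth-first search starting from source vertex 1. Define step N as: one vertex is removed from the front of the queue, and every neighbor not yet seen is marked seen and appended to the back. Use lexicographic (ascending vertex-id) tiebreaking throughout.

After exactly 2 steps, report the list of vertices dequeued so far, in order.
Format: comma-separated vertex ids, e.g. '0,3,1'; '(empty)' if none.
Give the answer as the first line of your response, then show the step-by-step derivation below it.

1,2

step 1: dequeue 1; queue=[2,4,5]; order=1
step 2: dequeue 2; queue=[4,5,6]; order=1,2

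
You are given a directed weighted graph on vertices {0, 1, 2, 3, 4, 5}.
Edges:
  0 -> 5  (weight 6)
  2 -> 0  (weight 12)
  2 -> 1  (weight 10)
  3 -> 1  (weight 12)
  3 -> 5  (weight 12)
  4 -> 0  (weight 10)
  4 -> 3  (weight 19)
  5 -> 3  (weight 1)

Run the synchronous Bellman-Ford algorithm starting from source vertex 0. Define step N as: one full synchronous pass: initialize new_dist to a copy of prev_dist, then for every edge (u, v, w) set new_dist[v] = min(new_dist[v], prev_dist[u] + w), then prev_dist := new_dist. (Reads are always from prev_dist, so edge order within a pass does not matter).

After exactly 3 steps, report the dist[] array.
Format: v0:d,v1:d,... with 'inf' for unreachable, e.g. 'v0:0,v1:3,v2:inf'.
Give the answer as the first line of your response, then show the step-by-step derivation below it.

v0:0,v1:19,v2:inf,v3:7,v4:inf,v5:6

step 1: dist = v0:0,v1:inf,v2:inf,v3:inf,v4:inf,v5:6
step 2: dist = v0:0,v1:inf,v2:inf,v3:7,v4:inf,v5:6
step 3: dist = v0:0,v1:19,v2:inf,v3:7,v4:inf,v5:6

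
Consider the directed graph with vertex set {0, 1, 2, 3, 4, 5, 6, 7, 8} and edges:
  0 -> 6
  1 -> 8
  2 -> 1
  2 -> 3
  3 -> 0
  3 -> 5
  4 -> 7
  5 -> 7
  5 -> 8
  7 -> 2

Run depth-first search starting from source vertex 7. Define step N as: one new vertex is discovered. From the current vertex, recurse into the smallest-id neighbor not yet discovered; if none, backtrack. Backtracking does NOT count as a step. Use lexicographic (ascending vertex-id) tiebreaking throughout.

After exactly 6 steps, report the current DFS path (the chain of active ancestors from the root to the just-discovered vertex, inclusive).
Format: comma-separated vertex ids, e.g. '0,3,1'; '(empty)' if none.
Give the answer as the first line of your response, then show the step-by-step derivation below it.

7,2,3,0

step 1: discover 7; path=7; order=7
step 2: discover 2; path=7>2; order=7,2
step 3: discover 1; path=7>2>1; order=7,2,1
step 4: discover 8; path=7>2>1>8; order=7,2,1,8
step 5: discover 3; path=7>2>3; order=7,2,1,8,3
step 6: discover 0; path=7>2>3>0; order=7,2,1,8,3,0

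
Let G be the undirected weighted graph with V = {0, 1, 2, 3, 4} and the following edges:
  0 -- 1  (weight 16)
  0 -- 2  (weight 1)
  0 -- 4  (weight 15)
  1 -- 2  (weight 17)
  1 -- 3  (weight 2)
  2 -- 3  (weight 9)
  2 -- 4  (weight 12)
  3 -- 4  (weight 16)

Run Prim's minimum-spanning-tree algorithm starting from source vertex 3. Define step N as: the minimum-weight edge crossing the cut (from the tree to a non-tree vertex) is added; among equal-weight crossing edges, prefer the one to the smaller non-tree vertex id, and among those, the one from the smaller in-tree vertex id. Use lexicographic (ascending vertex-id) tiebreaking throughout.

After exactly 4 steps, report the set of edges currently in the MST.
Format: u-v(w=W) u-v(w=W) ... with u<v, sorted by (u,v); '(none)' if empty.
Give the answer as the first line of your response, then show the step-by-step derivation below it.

0-2(w=1) 1-3(w=2) 2-3(w=9) 2-4(w=12)

step 1: add edge 1-3 (w=2); MST = {1-3(w=2)}
step 2: add edge 2-3 (w=9); MST = {1-3(w=2) 2-3(w=9)}
step 3: add edge 0-2 (w=1); MST = {0-2(w=1) 1-3(w=2) 2-3(w=9)}
step 4: add edge 2-4 (w=12); MST = {0-2(w=1) 1-3(w=2) 2-3(w=9) 2-4(w=12)}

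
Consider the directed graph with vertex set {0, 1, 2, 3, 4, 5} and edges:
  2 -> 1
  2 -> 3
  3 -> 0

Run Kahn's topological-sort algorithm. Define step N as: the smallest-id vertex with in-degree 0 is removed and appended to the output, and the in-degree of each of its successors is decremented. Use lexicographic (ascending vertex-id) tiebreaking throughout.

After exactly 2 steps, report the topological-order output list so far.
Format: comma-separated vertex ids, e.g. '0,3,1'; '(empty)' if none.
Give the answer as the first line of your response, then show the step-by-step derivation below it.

2,1

step 1: output 2; order=[2]; indeg=(1,0,0,0,0,0)
step 2: output 1; order=[2,1]; indeg=(1,0,0,0,0,0)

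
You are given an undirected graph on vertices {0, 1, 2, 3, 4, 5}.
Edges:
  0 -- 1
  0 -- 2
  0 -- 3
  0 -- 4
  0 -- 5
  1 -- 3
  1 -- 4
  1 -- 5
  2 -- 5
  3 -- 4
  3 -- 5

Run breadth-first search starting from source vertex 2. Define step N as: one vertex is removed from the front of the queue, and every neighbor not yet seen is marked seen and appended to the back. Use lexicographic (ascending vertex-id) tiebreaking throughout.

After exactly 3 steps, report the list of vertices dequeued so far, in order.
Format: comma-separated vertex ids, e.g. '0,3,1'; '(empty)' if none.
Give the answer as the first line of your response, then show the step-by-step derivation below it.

2,0,5

step 1: dequeue 2; queue=[0,5]; order=2
step 2: dequeue 0; queue=[5,1,3,4]; order=2,0
step 3: dequeue 5; queue=[1,3,4]; order=2,0,5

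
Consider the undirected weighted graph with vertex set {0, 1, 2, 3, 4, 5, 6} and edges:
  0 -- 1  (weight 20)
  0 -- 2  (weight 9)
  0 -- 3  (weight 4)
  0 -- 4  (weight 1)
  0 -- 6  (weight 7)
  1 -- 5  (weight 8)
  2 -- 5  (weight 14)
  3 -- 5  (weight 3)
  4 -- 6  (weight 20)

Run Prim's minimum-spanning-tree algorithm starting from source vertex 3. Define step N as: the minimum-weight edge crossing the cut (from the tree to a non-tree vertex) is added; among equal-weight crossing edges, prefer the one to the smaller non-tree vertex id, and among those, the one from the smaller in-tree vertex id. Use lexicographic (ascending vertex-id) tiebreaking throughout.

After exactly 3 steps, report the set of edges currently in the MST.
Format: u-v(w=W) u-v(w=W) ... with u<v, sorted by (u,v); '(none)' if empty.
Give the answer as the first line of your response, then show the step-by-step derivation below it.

0-3(w=4) 0-4(w=1) 3-5(w=3)

step 1: add edge 3-5 (w=3); MST = {3-5(w=3)}
step 2: add edge 0-3 (w=4); MST = {0-3(w=4) 3-5(w=3)}
step 3: add edge 0-4 (w=1); MST = {0-3(w=4) 0-4(w=1) 3-5(w=3)}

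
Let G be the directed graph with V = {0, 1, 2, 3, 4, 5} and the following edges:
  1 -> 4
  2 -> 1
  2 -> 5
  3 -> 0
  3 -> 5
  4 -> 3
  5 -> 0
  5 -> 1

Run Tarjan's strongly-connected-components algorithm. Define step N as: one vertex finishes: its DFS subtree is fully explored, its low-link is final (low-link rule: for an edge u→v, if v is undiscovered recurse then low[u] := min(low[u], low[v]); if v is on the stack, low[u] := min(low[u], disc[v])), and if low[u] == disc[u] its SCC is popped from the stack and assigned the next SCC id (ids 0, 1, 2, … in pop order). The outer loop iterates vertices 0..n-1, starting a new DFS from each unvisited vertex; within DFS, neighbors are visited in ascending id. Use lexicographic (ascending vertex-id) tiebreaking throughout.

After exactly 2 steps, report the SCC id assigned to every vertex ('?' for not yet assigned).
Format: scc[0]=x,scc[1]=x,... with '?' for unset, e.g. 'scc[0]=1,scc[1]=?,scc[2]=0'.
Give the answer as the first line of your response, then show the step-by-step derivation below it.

scc[0]=0,scc[1]=?,scc[2]=?,scc[3]=?,scc[4]=?,scc[5]=?

step 1: low=(low[0]=0,low[1]=?,low[2]=?,low[3]=?,low[4]=?,low[5]=?); scc=(scc[0]=0,scc[1]=?,scc[2]=?,scc[3]=?,scc[4]=?,scc[5]=?)
step 2: low=(low[0]=0,low[1]=1,low[2]=?,low[3]=3,low[4]=2,low[5]=1); scc=(scc[0]=0,scc[1]=?,scc[2]=?,scc[3]=?,scc[4]=?,scc[5]=?)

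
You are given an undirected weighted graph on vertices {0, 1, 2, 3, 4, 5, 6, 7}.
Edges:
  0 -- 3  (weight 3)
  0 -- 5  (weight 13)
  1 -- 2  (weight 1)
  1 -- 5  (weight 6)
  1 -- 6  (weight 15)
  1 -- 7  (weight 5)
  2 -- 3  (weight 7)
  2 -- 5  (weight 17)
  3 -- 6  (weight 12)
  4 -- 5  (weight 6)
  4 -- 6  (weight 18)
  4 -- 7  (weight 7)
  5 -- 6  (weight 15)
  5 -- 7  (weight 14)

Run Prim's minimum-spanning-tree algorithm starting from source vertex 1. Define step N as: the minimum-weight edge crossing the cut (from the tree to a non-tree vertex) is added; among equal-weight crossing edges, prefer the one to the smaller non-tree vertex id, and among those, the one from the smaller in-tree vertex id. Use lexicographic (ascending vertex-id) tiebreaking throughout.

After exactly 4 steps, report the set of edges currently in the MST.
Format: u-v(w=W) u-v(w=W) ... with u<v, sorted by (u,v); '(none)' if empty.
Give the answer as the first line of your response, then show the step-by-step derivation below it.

1-2(w=1) 1-5(w=6) 1-7(w=5) 4-5(w=6)

step 1: add edge 1-2 (w=1); MST = {1-2(w=1)}
step 2: add edge 1-7 (w=5); MST = {1-2(w=1) 1-7(w=5)}
step 3: add edge 1-5 (w=6); MST = {1-2(w=1) 1-5(w=6) 1-7(w=5)}
step 4: add edge 4-5 (w=6); MST = {1-2(w=1) 1-5(w=6) 1-7(w=5) 4-5(w=6)}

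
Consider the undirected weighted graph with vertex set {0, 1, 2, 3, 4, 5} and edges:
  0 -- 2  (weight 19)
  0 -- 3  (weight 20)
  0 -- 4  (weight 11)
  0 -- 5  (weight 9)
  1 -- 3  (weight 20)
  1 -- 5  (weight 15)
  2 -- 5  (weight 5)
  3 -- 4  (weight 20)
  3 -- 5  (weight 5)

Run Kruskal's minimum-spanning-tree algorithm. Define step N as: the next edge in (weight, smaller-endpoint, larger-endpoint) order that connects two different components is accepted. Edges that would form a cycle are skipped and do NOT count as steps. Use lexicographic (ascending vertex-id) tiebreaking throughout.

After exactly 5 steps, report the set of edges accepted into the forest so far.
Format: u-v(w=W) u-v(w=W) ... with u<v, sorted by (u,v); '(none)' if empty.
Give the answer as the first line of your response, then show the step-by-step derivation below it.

0-4(w=11) 0-5(w=9) 1-5(w=15) 2-5(w=5) 3-5(w=5)

step 1: add edge 2-5 (w=5); MST = {2-5(w=5)}
step 2: add edge 3-5 (w=5); MST = {2-5(w=5) 3-5(w=5)}
step 3: add edge 0-5 (w=9); MST = {0-5(w=9) 2-5(w=5) 3-5(w=5)}
step 4: add edge 0-4 (w=11); MST = {0-4(w=11) 0-5(w=9) 2-5(w=5) 3-5(w=5)}
step 5: add edge 1-5 (w=15); MST = {0-4(w=11) 0-5(w=9) 1-5(w=15) 2-5(w=5) 3-5(w=5)}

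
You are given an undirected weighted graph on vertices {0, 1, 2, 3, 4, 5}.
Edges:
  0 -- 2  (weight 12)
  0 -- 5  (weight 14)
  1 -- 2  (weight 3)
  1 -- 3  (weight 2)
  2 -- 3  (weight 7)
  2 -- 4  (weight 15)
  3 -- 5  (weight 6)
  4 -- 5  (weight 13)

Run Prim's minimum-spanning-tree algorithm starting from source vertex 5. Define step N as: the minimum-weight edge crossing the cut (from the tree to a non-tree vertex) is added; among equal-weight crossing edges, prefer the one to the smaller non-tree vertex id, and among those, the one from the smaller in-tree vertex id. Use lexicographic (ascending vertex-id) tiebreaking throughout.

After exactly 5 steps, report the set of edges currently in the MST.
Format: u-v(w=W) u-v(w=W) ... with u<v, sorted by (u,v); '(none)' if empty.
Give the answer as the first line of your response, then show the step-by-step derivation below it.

0-2(w=12) 1-2(w=3) 1-3(w=2) 3-5(w=6) 4-5(w=13)

step 1: add edge 3-5 (w=6); MST = {3-5(w=6)}
step 2: add edge 1-3 (w=2); MST = {1-3(w=2) 3-5(w=6)}
step 3: add edge 1-2 (w=3); MST = {1-2(w=3) 1-3(w=2) 3-5(w=6)}
step 4: add edge 0-2 (w=12); MST = {0-2(w=12) 1-2(w=3) 1-3(w=2) 3-5(w=6)}
step 5: add edge 4-5 (w=13); MST = {0-2(w=12) 1-2(w=3) 1-3(w=2) 3-5(w=6) 4-5(w=13)}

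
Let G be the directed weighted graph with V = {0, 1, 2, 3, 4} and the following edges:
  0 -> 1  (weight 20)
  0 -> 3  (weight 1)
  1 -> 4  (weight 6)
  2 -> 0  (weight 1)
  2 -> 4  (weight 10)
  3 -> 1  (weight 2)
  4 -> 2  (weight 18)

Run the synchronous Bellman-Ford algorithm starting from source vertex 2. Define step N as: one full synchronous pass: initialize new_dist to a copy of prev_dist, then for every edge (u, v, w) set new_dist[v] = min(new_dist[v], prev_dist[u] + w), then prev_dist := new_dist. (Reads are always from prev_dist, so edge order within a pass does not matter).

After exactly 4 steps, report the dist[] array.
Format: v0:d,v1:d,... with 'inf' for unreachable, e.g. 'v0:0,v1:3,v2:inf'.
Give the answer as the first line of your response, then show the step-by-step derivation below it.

v0:1,v1:4,v2:0,v3:2,v4:10

step 1: dist = v0:1,v1:inf,v2:0,v3:inf,v4:10
step 2: dist = v0:1,v1:21,v2:0,v3:2,v4:10
step 3: dist = v0:1,v1:4,v2:0,v3:2,v4:10
step 4: dist = v0:1,v1:4,v2:0,v3:2,v4:10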